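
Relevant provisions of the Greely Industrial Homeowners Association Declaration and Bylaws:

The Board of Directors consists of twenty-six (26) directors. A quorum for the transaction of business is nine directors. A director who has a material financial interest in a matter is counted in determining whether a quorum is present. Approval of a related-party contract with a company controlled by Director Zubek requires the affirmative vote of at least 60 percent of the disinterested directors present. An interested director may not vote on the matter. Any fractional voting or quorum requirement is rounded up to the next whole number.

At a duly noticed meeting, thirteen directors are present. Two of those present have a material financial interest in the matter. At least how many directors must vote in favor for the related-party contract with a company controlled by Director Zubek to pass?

The related-party contract with a company controlled by Director Zubek requires three-fifths of the disinterested directors present (13 − 2 = 11).
3/5 of 11 = 6.60, rounded up to 7.

7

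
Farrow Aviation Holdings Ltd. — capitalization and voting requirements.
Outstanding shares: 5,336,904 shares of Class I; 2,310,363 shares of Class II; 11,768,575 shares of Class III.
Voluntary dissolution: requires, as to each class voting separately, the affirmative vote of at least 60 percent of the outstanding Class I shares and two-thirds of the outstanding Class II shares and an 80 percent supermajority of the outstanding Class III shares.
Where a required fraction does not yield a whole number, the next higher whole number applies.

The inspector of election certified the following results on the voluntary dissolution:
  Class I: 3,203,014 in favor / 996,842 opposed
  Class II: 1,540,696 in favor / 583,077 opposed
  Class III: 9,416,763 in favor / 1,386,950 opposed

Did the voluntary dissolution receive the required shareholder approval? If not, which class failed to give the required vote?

Class I: 3/5 of 5336904 = 3202142.40, rounded up to 3202143; 3,202,143 required, 3,203,014 in favor — approved.
Class II: 2/3 of 2310363 = 1540242; 1,540,242 required, 1,540,696 in favor — approved.
Class III: 4/5 of 11768575 = 9414860; 9,414,860 required, 9,416,763 in favor — approved.

Approved — every class gave the required vote.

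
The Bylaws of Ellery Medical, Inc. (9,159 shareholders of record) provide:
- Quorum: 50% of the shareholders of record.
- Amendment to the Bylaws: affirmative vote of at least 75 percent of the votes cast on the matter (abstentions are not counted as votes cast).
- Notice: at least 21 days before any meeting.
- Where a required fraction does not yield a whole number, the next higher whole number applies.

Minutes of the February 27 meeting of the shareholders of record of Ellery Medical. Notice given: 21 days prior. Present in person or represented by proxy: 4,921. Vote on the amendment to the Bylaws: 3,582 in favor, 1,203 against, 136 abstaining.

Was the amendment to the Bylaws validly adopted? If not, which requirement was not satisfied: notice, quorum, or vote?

Notice: 21 days given; 21 required. Satisfied.
Quorum: 50% of 9,159 = 4,579.50, rounded up to 4,580; 4,921 present. Satisfied.
Vote: requires three-fourths of the votes cast (4,921 − 136 abstaining = 4,785); 3/4 of 4785 = 3588.75, rounded up to 3589, so 3,589 needed; 3,582 in favor. Not satisfied.

Invalid — vote requirement not satisfied.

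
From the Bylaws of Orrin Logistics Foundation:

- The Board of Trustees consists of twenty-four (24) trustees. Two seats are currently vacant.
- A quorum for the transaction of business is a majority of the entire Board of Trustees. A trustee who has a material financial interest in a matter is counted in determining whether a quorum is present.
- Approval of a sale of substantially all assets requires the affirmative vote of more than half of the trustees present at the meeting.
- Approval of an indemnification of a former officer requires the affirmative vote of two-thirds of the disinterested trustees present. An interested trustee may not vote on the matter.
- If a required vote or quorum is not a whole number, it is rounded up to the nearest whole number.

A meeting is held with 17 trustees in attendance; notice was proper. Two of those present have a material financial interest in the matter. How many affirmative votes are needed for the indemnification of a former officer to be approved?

10

The indemnification of a former officer requires two-thirds of the disinterested trustees present (17 − 2 = 15).
2/3 of 15 = 10.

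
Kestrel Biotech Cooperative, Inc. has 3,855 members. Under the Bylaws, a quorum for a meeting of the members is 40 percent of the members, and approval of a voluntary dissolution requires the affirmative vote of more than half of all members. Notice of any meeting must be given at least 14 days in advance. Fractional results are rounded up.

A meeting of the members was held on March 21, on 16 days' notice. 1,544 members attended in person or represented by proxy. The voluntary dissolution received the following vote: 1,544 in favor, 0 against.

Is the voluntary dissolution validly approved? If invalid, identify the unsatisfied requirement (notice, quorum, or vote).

Notice: 16 days given; 14 required. Satisfied.
Quorum: 40% of 3,855 = 1,542; 1,544 present. Satisfied.
Vote: requires a majority of all members (3,855); a majority of 3855 is 1928, so 1,928 needed; 1,544 in favor. Not satisfied.

Invalid — vote requirement not satisfied.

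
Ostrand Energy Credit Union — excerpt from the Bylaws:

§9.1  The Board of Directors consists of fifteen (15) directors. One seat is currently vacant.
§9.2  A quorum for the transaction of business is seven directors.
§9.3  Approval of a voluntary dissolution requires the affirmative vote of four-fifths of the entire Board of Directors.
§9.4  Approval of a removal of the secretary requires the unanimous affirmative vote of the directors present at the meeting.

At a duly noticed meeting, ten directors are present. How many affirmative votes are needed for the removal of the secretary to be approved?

The removal of the secretary requires the unanimous vote of the directors present (10).
Unanimous means all 10.

10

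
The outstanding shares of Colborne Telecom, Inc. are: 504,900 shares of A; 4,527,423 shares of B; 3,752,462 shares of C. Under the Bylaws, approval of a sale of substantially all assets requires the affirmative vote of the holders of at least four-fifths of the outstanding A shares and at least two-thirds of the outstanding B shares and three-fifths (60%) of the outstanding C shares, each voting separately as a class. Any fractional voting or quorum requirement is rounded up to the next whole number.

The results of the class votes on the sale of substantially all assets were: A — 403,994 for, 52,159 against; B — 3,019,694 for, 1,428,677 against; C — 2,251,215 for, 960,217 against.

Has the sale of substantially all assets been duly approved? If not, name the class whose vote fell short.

Not approved — the C shares did not give the required vote.

A: 4/5 of 504900 = 403920; 403,920 required, 403,994 in favor — approved.
B: 2/3 of 4527423 = 3018282; 3,018,282 required, 3,019,694 in favor — approved.
C: 3/5 of 3752462 = 2251477.20, rounded up to 2251478; 2,251,478 required, 2,251,215 in favor — not approved.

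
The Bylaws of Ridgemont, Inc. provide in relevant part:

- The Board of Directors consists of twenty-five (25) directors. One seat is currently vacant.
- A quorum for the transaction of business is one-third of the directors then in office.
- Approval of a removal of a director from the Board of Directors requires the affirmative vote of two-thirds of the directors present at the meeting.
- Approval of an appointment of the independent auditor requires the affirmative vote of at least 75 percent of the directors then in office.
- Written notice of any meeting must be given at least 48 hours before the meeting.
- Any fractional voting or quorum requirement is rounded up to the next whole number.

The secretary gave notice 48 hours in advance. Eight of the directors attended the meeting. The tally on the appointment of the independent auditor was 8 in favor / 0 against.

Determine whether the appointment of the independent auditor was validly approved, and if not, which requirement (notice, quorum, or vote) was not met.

Notice: 48 hours given; 48 required (48 ≥ 48). Satisfied.
Quorum: 8 present; quorum is 8. Satisfied.
Vote: the appointment of the independent auditor requires three-fourths of the directors then in office (24). 3/4 of 24 = 18, so 18 affirmative votes are needed; 8 voted in favor. Not satisfied.

Invalid — vote requirement not satisfied.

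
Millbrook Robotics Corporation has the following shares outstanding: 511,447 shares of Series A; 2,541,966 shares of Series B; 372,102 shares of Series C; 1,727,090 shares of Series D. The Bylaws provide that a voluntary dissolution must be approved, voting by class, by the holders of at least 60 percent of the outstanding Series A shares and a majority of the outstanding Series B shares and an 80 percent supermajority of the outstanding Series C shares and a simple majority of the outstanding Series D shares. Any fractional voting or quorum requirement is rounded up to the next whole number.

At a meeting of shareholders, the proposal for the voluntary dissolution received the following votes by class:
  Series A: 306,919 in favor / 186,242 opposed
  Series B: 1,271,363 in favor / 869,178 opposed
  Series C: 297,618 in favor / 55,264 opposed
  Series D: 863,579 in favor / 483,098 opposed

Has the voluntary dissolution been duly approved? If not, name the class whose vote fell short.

Series A: 3/5 of 511447 = 306868.20, rounded up to 306869; 306,869 required, 306,919 in favor — approved.
Series B: a majority of 2541966 is 1270984; 1,270,984 required, 1,271,363 in favor — approved.
Series C: 4/5 of 372102 = 297681.60, rounded up to 297682; 297,682 required, 297,618 in favor — not approved.
Series D: a majority of 1727090 is 863546; 863,546 required, 863,579 in favor — approved.

Not approved — the Series C shares did not give the required vote.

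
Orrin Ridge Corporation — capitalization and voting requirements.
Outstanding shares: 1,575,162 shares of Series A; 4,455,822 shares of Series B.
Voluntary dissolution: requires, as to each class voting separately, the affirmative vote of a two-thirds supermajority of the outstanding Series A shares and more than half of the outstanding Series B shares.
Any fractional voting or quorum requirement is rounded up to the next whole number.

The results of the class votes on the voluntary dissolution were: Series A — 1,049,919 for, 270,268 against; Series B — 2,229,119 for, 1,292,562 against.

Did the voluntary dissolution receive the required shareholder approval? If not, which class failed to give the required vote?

Not approved — the Series A shares did not give the required vote.

Series A: 2/3 of 1575162 = 1050108; 1,050,108 required, 1,049,919 in favor — not approved.
Series B: a majority of 4455822 is 2227912; 2,227,912 required, 2,229,119 in favor — approved.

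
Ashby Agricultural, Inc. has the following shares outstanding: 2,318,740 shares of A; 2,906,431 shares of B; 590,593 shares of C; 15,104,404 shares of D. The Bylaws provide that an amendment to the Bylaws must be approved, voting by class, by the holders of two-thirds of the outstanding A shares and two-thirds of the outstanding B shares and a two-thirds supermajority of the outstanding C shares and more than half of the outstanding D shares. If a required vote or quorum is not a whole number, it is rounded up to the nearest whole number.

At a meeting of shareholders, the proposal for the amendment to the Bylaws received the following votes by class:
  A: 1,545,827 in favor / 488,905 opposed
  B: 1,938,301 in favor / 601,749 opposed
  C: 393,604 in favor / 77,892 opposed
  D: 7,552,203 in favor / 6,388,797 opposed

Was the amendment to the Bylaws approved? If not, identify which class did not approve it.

Not approved — the C shares did not give the required vote.

A: 2/3 of 2318740 = 1545826.67, rounded up to 1545827; 1,545,827 required, 1,545,827 in favor — approved.
B: 2/3 of 2906431 = 1937620.67, rounded up to 1937621; 1,937,621 required, 1,938,301 in favor — approved.
C: 2/3 of 590593 = 393728.67, rounded up to 393729; 393,729 required, 393,604 in favor — not approved.
D: a majority of 15104404 is 7552203; 7,552,203 required, 7,552,203 in favor — approved.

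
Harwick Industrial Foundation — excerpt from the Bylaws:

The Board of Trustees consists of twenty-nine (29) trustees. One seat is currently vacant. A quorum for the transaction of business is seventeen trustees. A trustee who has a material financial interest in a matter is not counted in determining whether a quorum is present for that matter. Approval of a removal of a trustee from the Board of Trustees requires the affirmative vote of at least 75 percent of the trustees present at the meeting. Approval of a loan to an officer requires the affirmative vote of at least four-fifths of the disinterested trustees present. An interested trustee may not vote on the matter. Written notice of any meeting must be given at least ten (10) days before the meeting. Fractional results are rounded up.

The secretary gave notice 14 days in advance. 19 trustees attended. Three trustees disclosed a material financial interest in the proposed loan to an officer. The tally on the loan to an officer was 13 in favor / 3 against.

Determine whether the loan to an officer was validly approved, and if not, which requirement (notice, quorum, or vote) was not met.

Invalid — quorum requirement not satisfied.

Notice: 14 days given; 10 required (14 ≥ 10). Satisfied.
Quorum: 19 present, but the 3 interested trustees do not count, leaving 16. Quorum is 17. Not satisfied.
Vote: the loan to an officer requires four-fifths of the disinterested trustees present (19 − 3 = 16). 4/5 of 16 = 12.80, rounded up to 13, so 13 affirmative votes are needed; 13 voted in favor. Satisfied. (Moot — without a quorum no business can be validly transacted.)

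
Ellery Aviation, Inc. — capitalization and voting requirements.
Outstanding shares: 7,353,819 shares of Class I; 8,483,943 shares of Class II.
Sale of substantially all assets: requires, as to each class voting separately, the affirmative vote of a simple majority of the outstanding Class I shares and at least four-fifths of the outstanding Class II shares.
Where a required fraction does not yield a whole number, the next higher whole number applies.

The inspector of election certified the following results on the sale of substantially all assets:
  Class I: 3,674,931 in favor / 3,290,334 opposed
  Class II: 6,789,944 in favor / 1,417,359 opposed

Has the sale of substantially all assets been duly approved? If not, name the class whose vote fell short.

Class I: a majority of 7353819 is 3676910; 3,676,910 required, 3,674,931 in favor — not approved.
Class II: 4/5 of 8483943 = 6787154.40, rounded up to 6787155; 6,787,155 required, 6,789,944 in favor — approved.

Not approved — the Class I shares did not give the required vote.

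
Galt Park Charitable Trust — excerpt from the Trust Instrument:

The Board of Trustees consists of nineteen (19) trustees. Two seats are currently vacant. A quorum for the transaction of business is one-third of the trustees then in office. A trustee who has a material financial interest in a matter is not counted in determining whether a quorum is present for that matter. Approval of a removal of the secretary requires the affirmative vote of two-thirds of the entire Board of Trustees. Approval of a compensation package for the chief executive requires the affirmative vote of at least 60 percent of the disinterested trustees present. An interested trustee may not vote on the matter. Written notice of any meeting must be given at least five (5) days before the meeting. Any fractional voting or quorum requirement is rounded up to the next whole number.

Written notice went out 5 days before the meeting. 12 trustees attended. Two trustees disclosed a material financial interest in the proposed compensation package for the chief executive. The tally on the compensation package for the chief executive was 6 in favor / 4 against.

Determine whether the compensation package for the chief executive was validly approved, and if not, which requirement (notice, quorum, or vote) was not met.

Notice: 5 days given; 5 required (5 ≥ 5). Satisfied.
Quorum: 12 present, but the 2 interested trustees do not count, leaving 10. Quorum is 6. Satisfied.
Vote: the compensation package for the chief executive requires three-fifths of the disinterested trustees present (12 − 2 = 10). 3/5 of 10 = 6, so 6 affirmative votes are needed; 6 voted in favor. Satisfied.

Valid — all requirements satisfied.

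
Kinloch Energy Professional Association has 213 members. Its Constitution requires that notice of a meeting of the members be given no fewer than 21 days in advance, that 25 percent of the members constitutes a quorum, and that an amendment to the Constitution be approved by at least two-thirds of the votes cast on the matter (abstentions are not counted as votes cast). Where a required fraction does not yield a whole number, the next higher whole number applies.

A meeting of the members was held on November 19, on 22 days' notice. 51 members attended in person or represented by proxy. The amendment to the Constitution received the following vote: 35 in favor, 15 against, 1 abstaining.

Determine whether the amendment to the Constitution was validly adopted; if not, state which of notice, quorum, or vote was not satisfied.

Notice: 22 days given; 21 required. Satisfied.
Quorum: 25% of 213 = 53.25, rounded up to 54; 51 present. Not satisfied.
Vote: requires two-thirds of the votes cast (51 − 1 abstaining = 50); 2/3 of 50 = 33.33, rounded up to 34, so 34 needed; 35 in favor. Satisfied.

Invalid — quorum requirement not satisfied.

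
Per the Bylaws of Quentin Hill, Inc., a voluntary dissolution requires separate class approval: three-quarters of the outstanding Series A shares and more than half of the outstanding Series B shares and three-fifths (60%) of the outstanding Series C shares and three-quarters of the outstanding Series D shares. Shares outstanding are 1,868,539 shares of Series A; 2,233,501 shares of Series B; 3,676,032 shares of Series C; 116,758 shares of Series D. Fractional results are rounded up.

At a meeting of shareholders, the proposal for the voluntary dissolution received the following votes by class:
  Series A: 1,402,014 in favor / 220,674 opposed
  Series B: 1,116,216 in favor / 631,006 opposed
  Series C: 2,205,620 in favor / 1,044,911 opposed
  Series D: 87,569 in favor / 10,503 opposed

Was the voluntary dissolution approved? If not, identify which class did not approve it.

Not approved — the Series B shares did not give the required vote.

Series A: 3/4 of 1868539 = 1401404.25, rounded up to 1401405; 1,401,405 required, 1,402,014 in favor — approved.
Series B: a majority of 2233501 is 1116751; 1,116,751 required, 1,116,216 in favor — not approved.
Series C: 3/5 of 3676032 = 2205619.20, rounded up to 2205620; 2,205,620 required, 2,205,620 in favor — approved.
Series D: 3/4 of 116758 = 87568.50, rounded up to 87569; 87,569 required, 87,569 in favor — approved.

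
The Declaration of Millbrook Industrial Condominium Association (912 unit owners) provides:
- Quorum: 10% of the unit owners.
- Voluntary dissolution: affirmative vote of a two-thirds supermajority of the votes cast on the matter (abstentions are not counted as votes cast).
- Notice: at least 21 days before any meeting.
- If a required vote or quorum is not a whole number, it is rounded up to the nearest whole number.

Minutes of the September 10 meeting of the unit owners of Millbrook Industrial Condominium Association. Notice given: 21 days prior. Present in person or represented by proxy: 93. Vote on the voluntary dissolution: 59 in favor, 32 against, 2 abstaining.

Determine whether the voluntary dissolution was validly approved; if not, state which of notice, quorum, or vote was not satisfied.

Notice: 21 days given; 21 required. Satisfied.
Quorum: 10% of 912 = 91.20, rounded up to 92; 93 present. Satisfied.
Vote: requires two-thirds of the votes cast (93 − 2 abstaining = 91); 2/3 of 91 = 60.67, rounded up to 61, so 61 needed; 59 in favor. Not satisfied.

Invalid — vote requirement not satisfied.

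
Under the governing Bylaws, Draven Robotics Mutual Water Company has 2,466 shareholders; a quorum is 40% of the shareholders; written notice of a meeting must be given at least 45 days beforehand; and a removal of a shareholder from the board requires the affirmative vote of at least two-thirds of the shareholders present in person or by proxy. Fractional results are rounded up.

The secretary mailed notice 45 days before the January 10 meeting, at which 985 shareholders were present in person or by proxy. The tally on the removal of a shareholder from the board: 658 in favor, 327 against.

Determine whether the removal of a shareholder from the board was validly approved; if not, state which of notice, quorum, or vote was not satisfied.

Invalid — quorum requirement not satisfied.

Notice: 45 days given; 45 required. Satisfied.
Quorum: 40% of 2,466 = 986.40, rounded up to 987; 985 present. Not satisfied.
Vote: requires two-thirds of those present (985); 2/3 of 985 = 656.67, rounded up to 657, so 657 needed; 658 in favor. Satisfied.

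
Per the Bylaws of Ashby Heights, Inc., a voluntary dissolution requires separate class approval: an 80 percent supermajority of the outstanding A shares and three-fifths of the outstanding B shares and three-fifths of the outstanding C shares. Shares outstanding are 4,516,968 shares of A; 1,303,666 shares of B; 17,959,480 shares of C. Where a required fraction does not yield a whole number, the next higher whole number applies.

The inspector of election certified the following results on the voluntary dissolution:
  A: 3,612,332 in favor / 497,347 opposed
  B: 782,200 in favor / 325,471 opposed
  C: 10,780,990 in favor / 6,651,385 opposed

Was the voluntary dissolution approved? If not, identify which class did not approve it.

A: 4/5 of 4516968 = 3613574.40, rounded up to 3613575; 3,613,575 required, 3,612,332 in favor — not approved.
B: 3/5 of 1303666 = 782199.60, rounded up to 782200; 782,200 required, 782,200 in favor — approved.
C: 3/5 of 17959480 = 10775688; 10,775,688 required, 10,780,990 in favor — approved.

Not approved — the A shares did not give the required vote.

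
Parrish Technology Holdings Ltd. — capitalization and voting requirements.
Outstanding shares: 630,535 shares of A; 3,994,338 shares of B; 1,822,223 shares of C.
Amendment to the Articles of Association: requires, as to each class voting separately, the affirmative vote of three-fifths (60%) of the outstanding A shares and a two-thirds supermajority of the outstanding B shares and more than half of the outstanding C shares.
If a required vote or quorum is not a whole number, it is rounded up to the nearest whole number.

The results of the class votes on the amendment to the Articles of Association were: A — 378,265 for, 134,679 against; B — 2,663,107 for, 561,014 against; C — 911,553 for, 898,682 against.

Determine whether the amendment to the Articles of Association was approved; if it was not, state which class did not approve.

A: 3/5 of 630535 = 378321; 378,321 required, 378,265 in favor — not approved.
B: 2/3 of 3994338 = 2662892; 2,662,892 required, 2,663,107 in favor — approved.
C: a majority of 1822223 is 911112; 911,112 required, 911,553 in favor — approved.

Not approved — the A shares did not give the required vote.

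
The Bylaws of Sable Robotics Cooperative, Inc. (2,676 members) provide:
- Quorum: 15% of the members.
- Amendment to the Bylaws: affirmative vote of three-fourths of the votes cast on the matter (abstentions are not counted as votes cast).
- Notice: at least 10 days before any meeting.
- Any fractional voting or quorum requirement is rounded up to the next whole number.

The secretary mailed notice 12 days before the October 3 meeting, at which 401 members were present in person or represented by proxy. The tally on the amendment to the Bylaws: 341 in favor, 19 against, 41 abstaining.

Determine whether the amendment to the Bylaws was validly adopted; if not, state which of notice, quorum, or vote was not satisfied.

Notice: 12 days given; 10 required. Satisfied.
Quorum: 15% of 2,676 = 401.40, rounded up to 402; 401 present. Not satisfied.
Vote: requires three-fourths of the votes cast (401 − 41 abstaining = 360); 3/4 of 360 = 270, so 270 needed; 341 in favor. Satisfied.

Invalid — quorum requirement not satisfied.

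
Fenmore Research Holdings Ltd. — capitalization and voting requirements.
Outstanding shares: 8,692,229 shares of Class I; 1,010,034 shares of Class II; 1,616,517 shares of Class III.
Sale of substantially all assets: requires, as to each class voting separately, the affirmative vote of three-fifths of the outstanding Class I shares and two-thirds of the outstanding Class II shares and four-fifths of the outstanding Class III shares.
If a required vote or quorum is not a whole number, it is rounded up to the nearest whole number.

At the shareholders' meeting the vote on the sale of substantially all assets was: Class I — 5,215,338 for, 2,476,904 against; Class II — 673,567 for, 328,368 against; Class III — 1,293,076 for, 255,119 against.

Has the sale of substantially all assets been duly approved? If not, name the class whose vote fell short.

Not approved — the Class III shares did not give the required vote.

Class I: 3/5 of 8692229 = 5215337.40, rounded up to 5215338; 5,215,338 required, 5,215,338 in favor — approved.
Class II: 2/3 of 1010034 = 673356; 673,356 required, 673,567 in favor — approved.
Class III: 4/5 of 1616517 = 1293213.60, rounded up to 1293214; 1,293,214 required, 1,293,076 in favor — not approved.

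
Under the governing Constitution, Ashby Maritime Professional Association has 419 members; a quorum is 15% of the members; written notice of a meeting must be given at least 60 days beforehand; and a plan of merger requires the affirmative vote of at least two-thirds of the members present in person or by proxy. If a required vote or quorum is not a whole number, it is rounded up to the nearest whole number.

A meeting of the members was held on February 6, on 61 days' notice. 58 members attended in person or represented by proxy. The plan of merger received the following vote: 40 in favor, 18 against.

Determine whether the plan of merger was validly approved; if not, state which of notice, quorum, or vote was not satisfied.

Notice: 61 days given; 60 required. Satisfied.
Quorum: 15% of 419 = 62.85, rounded up to 63; 58 present. Not satisfied.
Vote: requires two-thirds of those present (58); 2/3 of 58 = 38.67, rounded up to 39, so 39 needed; 40 in favor. Satisfied.

Invalid — quorum requirement not satisfied.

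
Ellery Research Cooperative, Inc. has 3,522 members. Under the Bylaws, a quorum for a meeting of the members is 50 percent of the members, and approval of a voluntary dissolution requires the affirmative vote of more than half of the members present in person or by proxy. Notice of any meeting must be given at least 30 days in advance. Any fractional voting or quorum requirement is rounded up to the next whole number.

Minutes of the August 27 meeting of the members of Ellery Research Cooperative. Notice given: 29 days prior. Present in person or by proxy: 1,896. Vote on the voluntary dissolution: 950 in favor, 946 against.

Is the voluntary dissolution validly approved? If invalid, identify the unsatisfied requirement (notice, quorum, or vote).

Notice: 29 days given; 30 required. Not satisfied.
Quorum: 50% of 3,522 = 1,761; 1,896 present. Satisfied.
Vote: requires a majority of those present (1,896); a majority of 1896 is 949, so 949 needed; 950 in favor. Satisfied.

Invalid — notice requirement not satisfied.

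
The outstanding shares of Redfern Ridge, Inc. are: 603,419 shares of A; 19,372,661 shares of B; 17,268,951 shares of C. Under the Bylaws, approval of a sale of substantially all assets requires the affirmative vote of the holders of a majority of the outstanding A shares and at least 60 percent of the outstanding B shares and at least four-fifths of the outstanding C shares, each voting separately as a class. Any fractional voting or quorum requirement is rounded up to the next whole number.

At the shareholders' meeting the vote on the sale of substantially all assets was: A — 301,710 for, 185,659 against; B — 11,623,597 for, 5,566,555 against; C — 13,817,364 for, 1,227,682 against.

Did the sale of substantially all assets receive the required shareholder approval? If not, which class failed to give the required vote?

A: a majority of 603419 is 301710; 301,710 required, 301,710 in favor — approved.
B: 3/5 of 19372661 = 11623596.60, rounded up to 11623597; 11,623,597 required, 11,623,597 in favor — approved.
C: 4/5 of 17268951 = 13815160.80, rounded up to 13815161; 13,815,161 required, 13,817,364 in favor — approved.

Approved — every class gave the required vote.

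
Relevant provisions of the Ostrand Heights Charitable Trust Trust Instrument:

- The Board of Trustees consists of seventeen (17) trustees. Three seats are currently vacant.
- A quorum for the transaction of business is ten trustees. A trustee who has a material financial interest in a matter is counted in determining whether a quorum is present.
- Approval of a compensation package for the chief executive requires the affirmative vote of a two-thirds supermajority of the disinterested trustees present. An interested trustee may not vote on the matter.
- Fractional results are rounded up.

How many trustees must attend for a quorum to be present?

10

The quorum is fixed at 10.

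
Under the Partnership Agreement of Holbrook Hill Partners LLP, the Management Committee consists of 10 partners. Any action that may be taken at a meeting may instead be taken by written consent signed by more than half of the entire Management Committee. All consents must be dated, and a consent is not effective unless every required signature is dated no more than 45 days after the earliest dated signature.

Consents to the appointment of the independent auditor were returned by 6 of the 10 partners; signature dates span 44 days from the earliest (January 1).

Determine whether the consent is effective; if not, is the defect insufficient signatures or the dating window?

Signatures required: more than half of 10 — a majority of 10 is 6, so 6 needed; 6 signed. Sufficient.
Dating window: the latest signature is 44 days after the earliest; the limit is 45 days. Within the window.

Effective — both the signature and dating-window requirements are satisfied.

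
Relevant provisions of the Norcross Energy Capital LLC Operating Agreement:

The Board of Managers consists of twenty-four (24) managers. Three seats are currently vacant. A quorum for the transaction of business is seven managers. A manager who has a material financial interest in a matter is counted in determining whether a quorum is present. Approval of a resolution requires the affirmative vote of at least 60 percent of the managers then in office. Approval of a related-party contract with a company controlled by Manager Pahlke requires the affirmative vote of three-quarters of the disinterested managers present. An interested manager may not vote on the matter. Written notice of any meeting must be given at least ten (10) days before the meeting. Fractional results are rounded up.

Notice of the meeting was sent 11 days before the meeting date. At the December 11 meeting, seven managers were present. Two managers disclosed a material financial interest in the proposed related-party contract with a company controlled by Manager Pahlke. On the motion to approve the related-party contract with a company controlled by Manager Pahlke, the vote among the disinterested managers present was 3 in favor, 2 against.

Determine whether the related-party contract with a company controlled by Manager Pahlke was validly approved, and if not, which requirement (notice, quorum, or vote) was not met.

Notice: 11 days given; 10 required (11 ≥ 10). Satisfied.
Quorum: 7 present (interested managers count toward quorum); quorum is 7. Satisfied.
Vote: the related-party contract with a company controlled by Manager Pahlke requires three-fourths of the disinterested managers present (7 − 2 = 5). 3/4 of 5 = 3.75, rounded up to 4, so 4 affirmative votes are needed; 3 voted in favor. Not satisfied.

Invalid — vote requirement not satisfied.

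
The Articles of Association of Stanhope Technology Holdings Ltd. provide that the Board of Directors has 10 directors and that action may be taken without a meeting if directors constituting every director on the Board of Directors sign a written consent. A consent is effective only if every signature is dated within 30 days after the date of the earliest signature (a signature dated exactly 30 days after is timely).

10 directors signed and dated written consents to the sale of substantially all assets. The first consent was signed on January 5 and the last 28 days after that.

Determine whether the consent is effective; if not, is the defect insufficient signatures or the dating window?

Effective — both the signature and dating-window requirements are satisfied.

Signatures required: all of 10 — unanimous means all 10, so 10 needed; 10 signed. Sufficient.
Dating window: the latest signature is 28 days after the earliest; the limit is 30 days. Within the window.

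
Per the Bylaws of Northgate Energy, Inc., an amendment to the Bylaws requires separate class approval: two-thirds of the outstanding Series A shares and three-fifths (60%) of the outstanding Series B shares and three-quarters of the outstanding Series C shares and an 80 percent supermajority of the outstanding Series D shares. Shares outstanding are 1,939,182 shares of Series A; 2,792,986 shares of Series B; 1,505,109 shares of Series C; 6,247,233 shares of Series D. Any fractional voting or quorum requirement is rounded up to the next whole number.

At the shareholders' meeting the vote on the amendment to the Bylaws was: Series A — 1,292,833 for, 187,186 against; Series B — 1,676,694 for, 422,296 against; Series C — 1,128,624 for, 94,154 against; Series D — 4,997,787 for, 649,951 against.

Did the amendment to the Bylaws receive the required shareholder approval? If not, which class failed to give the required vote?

Series A: 2/3 of 1939182 = 1292788; 1,292,788 required, 1,292,833 in favor — approved.
Series B: 3/5 of 2792986 = 1675791.60, rounded up to 1675792; 1,675,792 required, 1,676,694 in favor — approved.
Series C: 3/4 of 1505109 = 1128831.75, rounded up to 1128832; 1,128,832 required, 1,128,624 in favor — not approved.
Series D: 4/5 of 6247233 = 4997786.40, rounded up to 4997787; 4,997,787 required, 4,997,787 in favor — approved.

Not approved — the Series C shares did not give the required vote.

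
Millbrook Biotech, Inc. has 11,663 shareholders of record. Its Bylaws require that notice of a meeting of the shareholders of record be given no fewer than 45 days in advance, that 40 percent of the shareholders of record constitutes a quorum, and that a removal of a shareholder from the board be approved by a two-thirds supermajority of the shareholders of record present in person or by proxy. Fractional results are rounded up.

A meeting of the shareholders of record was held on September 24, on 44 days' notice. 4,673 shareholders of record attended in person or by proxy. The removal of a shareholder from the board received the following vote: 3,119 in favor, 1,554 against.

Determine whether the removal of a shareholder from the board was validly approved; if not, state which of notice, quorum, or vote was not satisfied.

Invalid — notice requirement not satisfied.

Notice: 44 days given; 45 required. Not satisfied.
Quorum: 40% of 11,663 = 4,665.20, rounded up to 4,666; 4,673 present. Satisfied.
Vote: requires two-thirds of those present (4,673); 2/3 of 4673 = 3115.33, rounded up to 3116, so 3,116 needed; 3,119 in favor. Satisfied.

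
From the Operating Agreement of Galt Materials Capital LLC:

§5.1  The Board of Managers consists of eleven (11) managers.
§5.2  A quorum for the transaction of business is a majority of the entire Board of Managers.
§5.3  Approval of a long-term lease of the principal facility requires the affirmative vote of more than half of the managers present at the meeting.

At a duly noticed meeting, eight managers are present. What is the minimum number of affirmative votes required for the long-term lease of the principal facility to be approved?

The long-term lease of the principal facility requires a majority of the managers present (8).
A majority of 8 is 5.

5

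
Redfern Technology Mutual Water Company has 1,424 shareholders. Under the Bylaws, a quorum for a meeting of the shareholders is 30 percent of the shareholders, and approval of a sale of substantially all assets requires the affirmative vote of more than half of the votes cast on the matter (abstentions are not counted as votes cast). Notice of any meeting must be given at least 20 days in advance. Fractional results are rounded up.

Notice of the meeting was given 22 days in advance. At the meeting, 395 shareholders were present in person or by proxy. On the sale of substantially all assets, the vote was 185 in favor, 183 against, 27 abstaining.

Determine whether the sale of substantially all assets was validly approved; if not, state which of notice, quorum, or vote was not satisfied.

Notice: 22 days given; 20 required. Satisfied.
Quorum: 30% of 1,424 = 427.20, rounded up to 428; 395 present. Not satisfied.
Vote: requires a majority of the votes cast (395 − 27 abstaining = 368); a majority of 368 is 185, so 185 needed; 185 in favor. Satisfied.

Invalid — quorum requirement not satisfied.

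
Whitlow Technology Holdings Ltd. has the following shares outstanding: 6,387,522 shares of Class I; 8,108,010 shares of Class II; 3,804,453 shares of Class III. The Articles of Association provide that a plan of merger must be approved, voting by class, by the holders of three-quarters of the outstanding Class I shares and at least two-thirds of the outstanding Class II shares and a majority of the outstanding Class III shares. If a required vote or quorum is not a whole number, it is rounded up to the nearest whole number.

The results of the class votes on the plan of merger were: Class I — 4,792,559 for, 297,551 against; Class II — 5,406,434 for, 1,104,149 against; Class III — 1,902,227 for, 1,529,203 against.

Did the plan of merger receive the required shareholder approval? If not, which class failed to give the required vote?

Approved — every class gave the required vote.

Class I: 3/4 of 6387522 = 4790641.50, rounded up to 4790642; 4,790,642 required, 4,792,559 in favor — approved.
Class II: 2/3 of 8108010 = 5405340; 5,405,340 required, 5,406,434 in favor — approved.
Class III: a majority of 3804453 is 1902227; 1,902,227 required, 1,902,227 in favor — approved.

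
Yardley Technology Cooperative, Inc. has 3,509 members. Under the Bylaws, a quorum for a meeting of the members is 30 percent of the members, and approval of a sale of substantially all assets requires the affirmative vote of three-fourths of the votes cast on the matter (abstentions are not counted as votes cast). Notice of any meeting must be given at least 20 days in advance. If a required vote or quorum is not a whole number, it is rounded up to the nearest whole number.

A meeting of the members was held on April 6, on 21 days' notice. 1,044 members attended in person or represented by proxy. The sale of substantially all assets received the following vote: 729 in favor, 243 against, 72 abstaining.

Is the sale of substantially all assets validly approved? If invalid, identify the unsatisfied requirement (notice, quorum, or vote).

Notice: 21 days given; 20 required. Satisfied.
Quorum: 30% of 3,509 = 1,052.70, rounded up to 1,053; 1,044 present. Not satisfied.
Vote: requires three-fourths of the votes cast (1,044 − 72 abstaining = 972); 3/4 of 972 = 729, so 729 needed; 729 in favor. Satisfied.

Invalid — quorum requirement not satisfied.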